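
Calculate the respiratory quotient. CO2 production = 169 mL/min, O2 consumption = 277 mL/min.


RQ = VCO2 / VO2
RQ = 169 / 277
RQ = 0.6101


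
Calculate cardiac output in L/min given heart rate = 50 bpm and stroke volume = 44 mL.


CO = HR * SV
CO = 50 * 44 / 1000
CO = 2.2 L/min


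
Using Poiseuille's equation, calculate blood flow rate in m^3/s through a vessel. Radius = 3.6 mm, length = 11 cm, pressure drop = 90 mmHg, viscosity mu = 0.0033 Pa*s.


Q = pi*r^4*dP / (8*mu*L)
r = 0.0036 m, L = 0.11 m
dP = 90 mmHg = 11998.98 Pa
Q = 0.00218 m^3/s


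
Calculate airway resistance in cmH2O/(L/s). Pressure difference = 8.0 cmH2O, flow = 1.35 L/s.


R = dP / flow
R = 8.0 / 1.35
R = 5.926 cmH2O/(L/s)


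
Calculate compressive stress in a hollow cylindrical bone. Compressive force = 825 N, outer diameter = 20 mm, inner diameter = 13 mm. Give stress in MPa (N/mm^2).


A = pi*(r_o^2 - r_i^2)
r_o = 10 mm, r_i = 6.5 mm
A = 181.427 mm^2
sigma = F/A = 825 / 181.427
sigma = 4.547 MPa


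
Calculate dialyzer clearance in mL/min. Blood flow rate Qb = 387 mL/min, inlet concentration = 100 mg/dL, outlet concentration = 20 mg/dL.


K = Qb * (Cb_in - Cb_out) / Cb_in
K = 387 * (100 - 20) / 100
K = 309.6 mL/min


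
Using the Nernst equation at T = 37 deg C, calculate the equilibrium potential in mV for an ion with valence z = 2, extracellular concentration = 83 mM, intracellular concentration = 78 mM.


E = (RT/(zF)) * ln(C_out/C_in)
T = 37 + 273.15 = 310.15 K
E = (8.314 * 310.15 / (2 * 96485)) * ln(83/78)
E = 0.8302 mV


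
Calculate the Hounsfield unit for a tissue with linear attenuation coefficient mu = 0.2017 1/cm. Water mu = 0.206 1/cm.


HU = ((mu_tissue - mu_water) / mu_water) * 1000
HU = ((0.2017 - 0.206) / 0.206) * 1000
HU = -20.87


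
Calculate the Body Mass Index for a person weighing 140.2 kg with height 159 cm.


BMI = weight / height^2
height = 159 cm = 1.59 m
BMI = 140.2 / 1.59^2
BMI = 55.46 kg/m^2


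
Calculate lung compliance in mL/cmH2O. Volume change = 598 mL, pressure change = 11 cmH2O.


C = dV / dP
C = 598 / 11
C = 54.36 mL/cmH2O


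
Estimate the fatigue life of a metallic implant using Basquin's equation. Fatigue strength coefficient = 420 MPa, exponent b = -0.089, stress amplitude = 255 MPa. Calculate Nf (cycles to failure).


sigma_a = sigma_f' * (2Nf)^b
2Nf = (sigma_a/sigma_f')^(1/b)
2Nf = (255/420)^(1/-0.089)
2Nf = 272.22864
Nf = 136.1


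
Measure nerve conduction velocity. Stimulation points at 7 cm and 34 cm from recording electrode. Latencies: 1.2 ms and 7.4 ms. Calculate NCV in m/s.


Distance = (34 - 7) / 100 = 0.27 m
dt = (7.4 - 1.2) / 1000 = 0.0062 s
NCV = dist / dt = 43.55 m/s


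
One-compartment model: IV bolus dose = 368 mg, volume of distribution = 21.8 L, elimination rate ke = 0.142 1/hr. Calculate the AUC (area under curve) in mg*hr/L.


C0 = Dose/Vd = 368/21.8 = 16.8807 mg/L
AUC = C0/ke = 16.8807/0.142
AUC = 118.9 mg*hr/L


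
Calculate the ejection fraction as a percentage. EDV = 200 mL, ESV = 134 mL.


SV = EDV - ESV = 200 - 134 = 66 mL
EF = SV/EDV * 100 = 66/200 * 100
EF = 33%


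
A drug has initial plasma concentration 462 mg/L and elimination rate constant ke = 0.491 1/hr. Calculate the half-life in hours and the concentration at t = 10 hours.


t_half = ln(2) / ke = 0.693147 / 0.491 = 1.412 hr
C(t) = C0 * exp(-ke*t) = 462 * exp(-0.491*10)
C(10) = 3.406 mg/L


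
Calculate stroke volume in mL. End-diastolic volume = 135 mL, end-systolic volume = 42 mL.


SV = EDV - ESV
SV = 135 - 42
SV = 93 mL


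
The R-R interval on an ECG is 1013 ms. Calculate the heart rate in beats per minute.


HR = 60 / RR_interval(s)
RR = 1013 ms = 1.013 s
HR = 60 / 1.013 = 59.23 bpm


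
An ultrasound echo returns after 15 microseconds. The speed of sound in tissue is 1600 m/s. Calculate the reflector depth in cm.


depth = c * t / 2
t = 15 us = 1.5000e-05 s
depth = 1600 * 1.5000e-05 / 2
depth = 0.012 m = 1.2 cm


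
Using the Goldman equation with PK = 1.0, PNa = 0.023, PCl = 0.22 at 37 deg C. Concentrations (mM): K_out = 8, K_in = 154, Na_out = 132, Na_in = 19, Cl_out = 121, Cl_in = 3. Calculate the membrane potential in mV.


Vm = (RT/F)*ln((PK*Ko + PNa*Nao + PCl*Cli)/(PK*Ki + PNa*Nai + PCl*Clo))
Numer = 11.696, Denom = 181.057
Vm = -73.22 mV


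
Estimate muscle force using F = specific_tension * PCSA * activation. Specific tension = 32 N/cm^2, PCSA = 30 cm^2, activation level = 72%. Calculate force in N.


F = sigma * PCSA * activation
F = 32 * 30 * 0.72
F = 691.2 N


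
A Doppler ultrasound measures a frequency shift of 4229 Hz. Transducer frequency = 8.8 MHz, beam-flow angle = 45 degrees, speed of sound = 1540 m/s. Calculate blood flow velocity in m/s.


v = fd * c / (2 * f0 * cos(theta))
v = 4229 * 1540 / (2 * 8.8000e+06 * cos(45))
v = 0.5233 m/s


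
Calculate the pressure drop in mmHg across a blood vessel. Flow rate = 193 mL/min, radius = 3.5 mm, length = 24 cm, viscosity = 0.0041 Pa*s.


dP = 8*mu*L*Q / (pi*r^4)
Q = 193 mL/min = 3.21667e-06 m^3/s
dP = 53.7118 Pa = 53.7118 / 133.322 mmHg = 0.4029 mmHg


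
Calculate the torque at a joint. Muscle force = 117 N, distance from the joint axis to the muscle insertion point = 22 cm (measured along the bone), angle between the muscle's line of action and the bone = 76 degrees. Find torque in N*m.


Torque = F * d * sin(theta)   (moment arm = d*sin(theta))
d = 22 cm = 0.22 m
Torque = 117 * 0.22 * sin(76)
Torque = 24.98 N*m


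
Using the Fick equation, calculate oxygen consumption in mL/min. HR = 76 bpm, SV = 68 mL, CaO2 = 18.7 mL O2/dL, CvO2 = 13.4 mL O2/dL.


CO = HR*SV = 76*68/1000 = 5.168 L/min
a-v O2 diff = 18.7 - 13.4 = 5.3 mL/dL
VO2 = CO * (CaO2-CvO2) * 10 dL/L
VO2 = 5.168 * 5.3 * 10
VO2 = 273.9 mL/min


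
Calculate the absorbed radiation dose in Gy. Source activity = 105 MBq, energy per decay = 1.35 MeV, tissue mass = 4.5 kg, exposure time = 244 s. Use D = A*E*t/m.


A = 105 MBq = 1.0500e+08 Bq
E = 1.35 MeV = 2.1627e-13 J
D = A*E*t/m = 1.0500e+08*2.1627e-13*244/4.5
D = 0.001231 Gy


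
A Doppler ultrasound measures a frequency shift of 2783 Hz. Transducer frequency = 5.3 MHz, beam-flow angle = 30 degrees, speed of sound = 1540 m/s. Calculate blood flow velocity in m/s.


v = fd * c / (2 * f0 * cos(theta))
v = 2783 * 1540 / (2 * 5.3000e+06 * cos(30))
v = 0.4669 m/s


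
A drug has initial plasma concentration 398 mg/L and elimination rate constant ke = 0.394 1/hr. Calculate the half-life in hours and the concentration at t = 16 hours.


t_half = ln(2) / ke = 0.693147 / 0.394 = 1.759 hr
C(t) = C0 * exp(-ke*t) = 398 * exp(-0.394*16)
C(16) = 0.7279 mg/L


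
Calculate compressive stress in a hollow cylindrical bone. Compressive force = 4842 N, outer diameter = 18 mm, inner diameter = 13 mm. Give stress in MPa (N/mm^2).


A = pi*(r_o^2 - r_i^2)
r_o = 9 mm, r_i = 6.5 mm
A = 121.737 mm^2
sigma = F/A = 4842 / 121.737
sigma = 39.77 MPa


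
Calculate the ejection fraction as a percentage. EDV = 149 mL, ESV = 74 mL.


SV = EDV - ESV = 149 - 74 = 75 mL
EF = SV/EDV * 100 = 75/149 * 100
EF = 50.34%


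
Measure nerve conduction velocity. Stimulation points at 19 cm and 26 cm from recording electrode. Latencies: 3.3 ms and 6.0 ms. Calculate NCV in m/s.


Distance = (26 - 19) / 100 = 0.07 m
dt = (6.0 - 3.3) / 1000 = 0.0027 s
NCV = dist / dt = 25.93 m/s


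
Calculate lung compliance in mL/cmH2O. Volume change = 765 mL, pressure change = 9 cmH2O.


C = dV / dP
C = 765 / 9
C = 85 mL/cmH2O


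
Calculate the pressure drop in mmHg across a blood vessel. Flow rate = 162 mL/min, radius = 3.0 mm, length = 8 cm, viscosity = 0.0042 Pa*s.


dP = 8*mu*L*Q / (pi*r^4)
Q = 162 mL/min = 2.7e-06 m^3/s
dP = 28.5206 Pa = 28.5206 / 133.322 mmHg = 0.2139 mmHg


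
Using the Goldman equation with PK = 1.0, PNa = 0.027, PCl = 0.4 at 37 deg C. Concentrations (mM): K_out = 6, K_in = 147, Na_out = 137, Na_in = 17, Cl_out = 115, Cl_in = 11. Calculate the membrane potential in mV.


Vm = (RT/F)*ln((PK*Ko + PNa*Nao + PCl*Cli)/(PK*Ki + PNa*Nai + PCl*Clo))
Numer = 14.099, Denom = 193.459
Vm = -69.99 mV


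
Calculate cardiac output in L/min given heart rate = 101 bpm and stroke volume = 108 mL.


CO = HR * SV
CO = 101 * 108 / 1000
CO = 10.91 L/min


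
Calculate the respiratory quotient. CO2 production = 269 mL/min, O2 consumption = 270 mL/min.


RQ = VCO2 / VO2
RQ = 269 / 270
RQ = 0.9963


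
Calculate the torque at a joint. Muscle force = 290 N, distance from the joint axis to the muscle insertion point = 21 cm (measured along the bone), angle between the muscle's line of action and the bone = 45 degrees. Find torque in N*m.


Torque = F * d * sin(theta)   (moment arm = d*sin(theta))
d = 21 cm = 0.21 m
Torque = 290 * 0.21 * sin(45)
Torque = 43.06 N*m


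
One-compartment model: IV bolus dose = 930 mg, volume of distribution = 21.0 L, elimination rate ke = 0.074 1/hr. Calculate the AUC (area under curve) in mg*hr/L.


C0 = Dose/Vd = 930/21.0 = 44.2857 mg/L
AUC = C0/ke = 44.2857/0.074
AUC = 598.5 mg*hr/L


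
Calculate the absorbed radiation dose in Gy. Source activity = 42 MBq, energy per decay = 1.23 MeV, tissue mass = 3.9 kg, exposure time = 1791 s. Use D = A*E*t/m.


A = 42 MBq = 4.2000e+07 Bq
E = 1.23 MeV = 1.97046e-13 J
D = A*E*t/m = 4.2000e+07*1.97046e-13*1791/3.9
D = 0.003801 Gy


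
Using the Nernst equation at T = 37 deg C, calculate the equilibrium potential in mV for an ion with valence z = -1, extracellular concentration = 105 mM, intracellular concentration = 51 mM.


E = (RT/(zF)) * ln(C_out/C_in)
T = 37 + 273.15 = 310.15 K
E = (8.314 * 310.15 / (-1 * 96485)) * ln(105/51)
E = -19.3 mV


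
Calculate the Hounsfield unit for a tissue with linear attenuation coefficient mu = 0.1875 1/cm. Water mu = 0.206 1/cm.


HU = ((mu_tissue - mu_water) / mu_water) * 1000
HU = ((0.1875 - 0.206) / 0.206) * 1000
HU = -89.81


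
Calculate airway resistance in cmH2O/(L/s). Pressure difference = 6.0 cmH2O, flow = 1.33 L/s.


R = dP / flow
R = 6.0 / 1.33
R = 4.511 cmH2O/(L/s)


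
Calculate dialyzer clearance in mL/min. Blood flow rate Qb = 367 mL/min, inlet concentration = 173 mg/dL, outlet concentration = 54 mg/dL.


K = Qb * (Cb_in - Cb_out) / Cb_in
K = 367 * (173 - 54) / 173
K = 252.4 mL/min


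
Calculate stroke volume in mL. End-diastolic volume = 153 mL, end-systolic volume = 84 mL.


SV = EDV - ESV
SV = 153 - 84
SV = 69 mL


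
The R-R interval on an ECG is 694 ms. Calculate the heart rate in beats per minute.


HR = 60 / RR_interval(s)
RR = 694 ms = 0.694 s
HR = 60 / 0.694 = 86.46 bpm


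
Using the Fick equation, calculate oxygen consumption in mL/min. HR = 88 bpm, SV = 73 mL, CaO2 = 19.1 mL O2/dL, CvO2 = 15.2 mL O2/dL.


CO = HR*SV = 88*73/1000 = 6.424 L/min
a-v O2 diff = 19.1 - 15.2 = 3.9 mL/dL
VO2 = CO * (CaO2-CvO2) * 10 dL/L
VO2 = 6.424 * 3.9 * 10
VO2 = 250.5 mL/min


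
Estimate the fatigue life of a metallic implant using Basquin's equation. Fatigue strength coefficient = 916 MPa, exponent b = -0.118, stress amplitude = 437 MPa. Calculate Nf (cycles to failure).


sigma_a = sigma_f' * (2Nf)^b
2Nf = (sigma_a/sigma_f')^(1/b)
2Nf = (437/916)^(1/-0.118)
2Nf = 529.47782
Nf = 264.7


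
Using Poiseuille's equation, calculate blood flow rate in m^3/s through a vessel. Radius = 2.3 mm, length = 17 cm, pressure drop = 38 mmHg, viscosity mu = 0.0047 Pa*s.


Q = pi*r^4*dP / (8*mu*L)
r = 0.0023 m, L = 0.17 m
dP = 38 mmHg = 5066.236 Pa
Q = 6.9680e-05 m^3/s


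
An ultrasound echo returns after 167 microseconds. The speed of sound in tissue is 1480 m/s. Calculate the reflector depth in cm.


depth = c * t / 2
t = 167 us = 1.6700e-04 s
depth = 1480 * 1.6700e-04 / 2
depth = 0.12358 m = 12.358 cm


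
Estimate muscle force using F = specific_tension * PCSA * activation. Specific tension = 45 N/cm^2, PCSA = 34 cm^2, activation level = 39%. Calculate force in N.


F = sigma * PCSA * activation
F = 45 * 34 * 0.39
F = 596.7 N


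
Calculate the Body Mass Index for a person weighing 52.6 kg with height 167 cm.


BMI = weight / height^2
height = 167 cm = 1.67 m
BMI = 52.6 / 1.67^2
BMI = 18.86 kg/m^2


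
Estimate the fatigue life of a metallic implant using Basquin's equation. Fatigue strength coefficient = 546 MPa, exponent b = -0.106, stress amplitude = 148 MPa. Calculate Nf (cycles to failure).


sigma_a = sigma_f' * (2Nf)^b
2Nf = (sigma_a/sigma_f')^(1/b)
2Nf = (148/546)^(1/-0.106)
2Nf = 223051.41
Nf = 1.115e+05


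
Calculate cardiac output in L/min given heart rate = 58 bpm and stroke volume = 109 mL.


CO = HR * SV
CO = 58 * 109 / 1000
CO = 6.322 L/min


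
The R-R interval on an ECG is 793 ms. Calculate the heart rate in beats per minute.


HR = 60 / RR_interval(s)
RR = 793 ms = 0.793 s
HR = 60 / 0.793 = 75.66 bpm


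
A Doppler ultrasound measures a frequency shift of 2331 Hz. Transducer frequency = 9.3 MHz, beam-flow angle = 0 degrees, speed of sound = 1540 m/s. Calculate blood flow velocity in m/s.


v = fd * c / (2 * f0 * cos(theta))
v = 2331 * 1540 / (2 * 9.3000e+06 * cos(0))
v = 0.193 m/s


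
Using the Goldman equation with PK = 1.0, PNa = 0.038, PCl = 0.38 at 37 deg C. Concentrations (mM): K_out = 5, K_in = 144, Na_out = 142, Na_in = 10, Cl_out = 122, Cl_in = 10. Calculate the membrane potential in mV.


Vm = (RT/F)*ln((PK*Ko + PNa*Nao + PCl*Cli)/(PK*Ki + PNa*Nai + PCl*Clo))
Numer = 14.196, Denom = 190.74
Vm = -69.43 mV


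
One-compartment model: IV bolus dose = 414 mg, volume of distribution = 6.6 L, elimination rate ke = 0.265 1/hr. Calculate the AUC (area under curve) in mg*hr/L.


C0 = Dose/Vd = 414/6.6 = 62.7273 mg/L
AUC = C0/ke = 62.7273/0.265
AUC = 236.7 mg*hr/L


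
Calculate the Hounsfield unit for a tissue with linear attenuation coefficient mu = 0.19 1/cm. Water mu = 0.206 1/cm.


HU = ((mu_tissue - mu_water) / mu_water) * 1000
HU = ((0.19 - 0.206) / 0.206) * 1000
HU = -77.67


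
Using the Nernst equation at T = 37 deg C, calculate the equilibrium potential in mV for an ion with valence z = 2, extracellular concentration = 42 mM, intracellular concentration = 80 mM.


E = (RT/(zF)) * ln(C_out/C_in)
T = 37 + 273.15 = 310.15 K
E = (8.314 * 310.15 / (2 * 96485)) * ln(42/80)
E = -8.61 mV


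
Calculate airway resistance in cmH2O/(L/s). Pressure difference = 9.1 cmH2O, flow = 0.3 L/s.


R = dP / flow
R = 9.1 / 0.3
R = 30.33 cmH2O/(L/s)


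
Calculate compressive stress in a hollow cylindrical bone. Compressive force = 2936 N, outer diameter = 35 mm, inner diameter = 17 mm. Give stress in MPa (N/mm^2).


A = pi*(r_o^2 - r_i^2)
r_o = 17.5 mm, r_i = 8.5 mm
A = 735.133 mm^2
sigma = F/A = 2936 / 735.133
sigma = 3.994 MPa


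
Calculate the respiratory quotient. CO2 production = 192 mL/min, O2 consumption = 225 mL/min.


RQ = VCO2 / VO2
RQ = 192 / 225
RQ = 0.8533


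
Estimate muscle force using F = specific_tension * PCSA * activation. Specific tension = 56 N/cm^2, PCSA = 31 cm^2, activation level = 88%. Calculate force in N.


F = sigma * PCSA * activation
F = 56 * 31 * 0.88
F = 1528 N


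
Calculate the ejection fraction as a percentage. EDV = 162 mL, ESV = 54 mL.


SV = EDV - ESV = 162 - 54 = 108 mL
EF = SV/EDV * 100 = 108/162 * 100
EF = 66.67%


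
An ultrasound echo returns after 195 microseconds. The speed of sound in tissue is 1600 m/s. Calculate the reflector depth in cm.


depth = c * t / 2
t = 195 us = 1.9500e-04 s
depth = 1600 * 1.9500e-04 / 2
depth = 0.156 m = 15.6 cm


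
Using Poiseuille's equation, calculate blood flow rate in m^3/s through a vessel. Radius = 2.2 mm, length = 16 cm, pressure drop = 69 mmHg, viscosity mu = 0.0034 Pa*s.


Q = pi*r^4*dP / (8*mu*L)
r = 0.0022 m, L = 0.16 m
dP = 69 mmHg = 9199.218 Pa
Q = 1.5556e-04 m^3/s


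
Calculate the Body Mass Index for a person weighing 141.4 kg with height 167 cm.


BMI = weight / height^2
height = 167 cm = 1.67 m
BMI = 141.4 / 1.67^2
BMI = 50.7 kg/m^2


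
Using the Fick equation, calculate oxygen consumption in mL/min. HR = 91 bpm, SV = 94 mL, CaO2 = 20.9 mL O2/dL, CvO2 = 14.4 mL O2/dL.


CO = HR*SV = 91*94/1000 = 8.554 L/min
a-v O2 diff = 20.9 - 14.4 = 6.5 mL/dL
VO2 = CO * (CaO2-CvO2) * 10 dL/L
VO2 = 8.554 * 6.5 * 10
VO2 = 556 mL/min


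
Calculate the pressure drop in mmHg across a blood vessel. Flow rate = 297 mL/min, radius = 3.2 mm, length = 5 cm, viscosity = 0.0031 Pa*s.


dP = 8*mu*L*Q / (pi*r^4)
Q = 297 mL/min = 4.95e-06 m^3/s
dP = 18.6328 Pa = 18.6328 / 133.322 mmHg = 0.1398 mmHg


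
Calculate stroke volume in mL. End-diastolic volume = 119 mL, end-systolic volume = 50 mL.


SV = EDV - ESV
SV = 119 - 50
SV = 69 mL


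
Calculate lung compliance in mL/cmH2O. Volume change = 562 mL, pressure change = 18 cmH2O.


C = dV / dP
C = 562 / 18
C = 31.22 mL/cmH2O


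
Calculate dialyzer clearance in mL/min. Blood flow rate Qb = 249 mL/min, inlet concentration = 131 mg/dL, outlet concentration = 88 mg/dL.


K = Qb * (Cb_in - Cb_out) / Cb_in
K = 249 * (131 - 88) / 131
K = 81.73 mL/min


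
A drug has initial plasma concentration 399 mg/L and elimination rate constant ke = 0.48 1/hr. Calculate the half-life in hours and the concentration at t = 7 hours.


t_half = ln(2) / ke = 0.693147 / 0.48 = 1.444 hr
C(t) = C0 * exp(-ke*t) = 399 * exp(-0.48*7)
C(7) = 13.86 mg/L


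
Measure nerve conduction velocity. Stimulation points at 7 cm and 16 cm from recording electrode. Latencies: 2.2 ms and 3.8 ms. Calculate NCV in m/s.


Distance = (16 - 7) / 100 = 0.09 m
dt = (3.8 - 2.2) / 1000 = 0.0016 s
NCV = dist / dt = 56.25 m/s


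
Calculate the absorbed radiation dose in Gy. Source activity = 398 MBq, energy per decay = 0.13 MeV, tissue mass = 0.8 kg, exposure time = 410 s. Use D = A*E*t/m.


A = 398 MBq = 3.9800e+08 Bq
E = 0.13 MeV = 2.0826e-14 J
D = A*E*t/m = 3.9800e+08*2.0826e-14*410/0.8
D = 0.004248 Gy


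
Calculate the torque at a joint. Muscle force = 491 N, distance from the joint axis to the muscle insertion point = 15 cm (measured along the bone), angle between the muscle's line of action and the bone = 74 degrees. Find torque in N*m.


Torque = F * d * sin(theta)   (moment arm = d*sin(theta))
d = 15 cm = 0.15 m
Torque = 491 * 0.15 * sin(74)
Torque = 70.8 N*m


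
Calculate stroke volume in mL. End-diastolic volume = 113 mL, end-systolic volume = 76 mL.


SV = EDV - ESV
SV = 113 - 76
SV = 37 mL


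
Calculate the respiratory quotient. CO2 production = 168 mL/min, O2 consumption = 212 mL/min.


RQ = VCO2 / VO2
RQ = 168 / 212
RQ = 0.7925


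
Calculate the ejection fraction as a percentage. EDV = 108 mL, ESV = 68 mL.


SV = EDV - ESV = 108 - 68 = 40 mL
EF = SV/EDV * 100 = 40/108 * 100
EF = 37.04%


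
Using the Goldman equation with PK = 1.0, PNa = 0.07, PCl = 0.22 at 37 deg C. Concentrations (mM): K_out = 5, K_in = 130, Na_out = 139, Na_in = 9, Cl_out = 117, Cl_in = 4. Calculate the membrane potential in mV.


Vm = (RT/F)*ln((PK*Ko + PNa*Nao + PCl*Cli)/(PK*Ki + PNa*Nai + PCl*Clo))
Numer = 15.61, Denom = 156.37
Vm = -61.58 mV


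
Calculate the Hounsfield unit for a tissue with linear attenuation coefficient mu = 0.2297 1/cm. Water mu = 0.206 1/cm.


HU = ((mu_tissue - mu_water) / mu_water) * 1000
HU = ((0.2297 - 0.206) / 0.206) * 1000
HU = 115


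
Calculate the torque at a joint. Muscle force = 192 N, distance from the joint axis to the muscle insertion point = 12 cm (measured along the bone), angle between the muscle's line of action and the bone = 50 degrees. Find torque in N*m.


Torque = F * d * sin(theta)   (moment arm = d*sin(theta))
d = 12 cm = 0.12 m
Torque = 192 * 0.12 * sin(50)
Torque = 17.65 N*m


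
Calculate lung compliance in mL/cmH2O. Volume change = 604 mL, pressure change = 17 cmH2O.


C = dV / dP
C = 604 / 17
C = 35.53 mL/cmH2O


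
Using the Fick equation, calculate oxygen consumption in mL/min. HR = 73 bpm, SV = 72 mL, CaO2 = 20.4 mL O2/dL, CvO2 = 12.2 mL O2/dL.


CO = HR*SV = 73*72/1000 = 5.256 L/min
a-v O2 diff = 20.4 - 12.2 = 8.2 mL/dL
VO2 = CO * (CaO2-CvO2) * 10 dL/L
VO2 = 5.256 * 8.2 * 10
VO2 = 431 mL/min


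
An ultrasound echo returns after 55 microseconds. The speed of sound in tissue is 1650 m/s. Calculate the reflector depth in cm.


depth = c * t / 2
t = 55 us = 5.5000e-05 s
depth = 1650 * 5.5000e-05 / 2
depth = 0.045375 m = 4.5375 cm


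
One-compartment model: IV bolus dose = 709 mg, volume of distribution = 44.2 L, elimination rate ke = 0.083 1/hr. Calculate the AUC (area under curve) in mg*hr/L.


C0 = Dose/Vd = 709/44.2 = 16.0407 mg/L
AUC = C0/ke = 16.0407/0.083
AUC = 193.3 mg*hr/L


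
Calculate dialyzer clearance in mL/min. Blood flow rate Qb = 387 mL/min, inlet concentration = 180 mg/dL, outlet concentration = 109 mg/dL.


K = Qb * (Cb_in - Cb_out) / Cb_in
K = 387 * (180 - 109) / 180
K = 152.7 mL/min


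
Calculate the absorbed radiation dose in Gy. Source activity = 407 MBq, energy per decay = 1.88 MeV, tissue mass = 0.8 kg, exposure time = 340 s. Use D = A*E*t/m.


A = 407 MBq = 4.0700e+08 Bq
E = 1.88 MeV = 3.01176e-13 J
D = A*E*t/m = 4.0700e+08*3.01176e-13*340/0.8
D = 0.0521 Gy


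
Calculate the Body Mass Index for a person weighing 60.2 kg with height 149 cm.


BMI = weight / height^2
height = 149 cm = 1.49 m
BMI = 60.2 / 1.49^2
BMI = 27.12 kg/m^2


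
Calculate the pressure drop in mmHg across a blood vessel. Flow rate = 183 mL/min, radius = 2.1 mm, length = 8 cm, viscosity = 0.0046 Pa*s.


dP = 8*mu*L*Q / (pi*r^4)
Q = 183 mL/min = 3.05e-06 m^3/s
dP = 146.964 Pa = 146.964 / 133.322 mmHg = 1.102 mmHg


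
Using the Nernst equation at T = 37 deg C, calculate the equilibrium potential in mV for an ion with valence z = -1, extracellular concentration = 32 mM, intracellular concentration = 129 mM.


E = (RT/(zF)) * ln(C_out/C_in)
T = 37 + 273.15 = 310.15 K
E = (8.314 * 310.15 / (-1 * 96485)) * ln(32/129)
E = 37.26 mV


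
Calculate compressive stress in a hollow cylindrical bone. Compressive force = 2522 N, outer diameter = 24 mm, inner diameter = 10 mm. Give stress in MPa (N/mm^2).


A = pi*(r_o^2 - r_i^2)
r_o = 12 mm, r_i = 5 mm
A = 373.85 mm^2
sigma = F/A = 2522 / 373.85
sigma = 6.746 MPa


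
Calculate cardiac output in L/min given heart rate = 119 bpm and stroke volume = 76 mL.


CO = HR * SV
CO = 119 * 76 / 1000
CO = 9.044 L/min


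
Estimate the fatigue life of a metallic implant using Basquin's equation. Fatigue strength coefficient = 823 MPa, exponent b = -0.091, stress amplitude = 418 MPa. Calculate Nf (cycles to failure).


sigma_a = sigma_f' * (2Nf)^b
2Nf = (sigma_a/sigma_f')^(1/b)
2Nf = (418/823)^(1/-0.091)
2Nf = 1710.9049
Nf = 855.5


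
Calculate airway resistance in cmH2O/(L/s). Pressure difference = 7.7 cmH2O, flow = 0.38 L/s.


R = dP / flow
R = 7.7 / 0.38
R = 20.26 cmH2O/(L/s)


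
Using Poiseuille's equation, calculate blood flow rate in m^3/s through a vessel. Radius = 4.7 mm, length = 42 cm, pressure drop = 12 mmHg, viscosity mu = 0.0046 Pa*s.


Q = pi*r^4*dP / (8*mu*L)
r = 0.0047 m, L = 0.42 m
dP = 12 mmHg = 1599.864 Pa
Q = 1.5868e-04 m^3/s


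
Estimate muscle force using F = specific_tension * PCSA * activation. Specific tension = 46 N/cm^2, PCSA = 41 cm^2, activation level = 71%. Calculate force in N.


F = sigma * PCSA * activation
F = 46 * 41 * 0.71
F = 1339 N


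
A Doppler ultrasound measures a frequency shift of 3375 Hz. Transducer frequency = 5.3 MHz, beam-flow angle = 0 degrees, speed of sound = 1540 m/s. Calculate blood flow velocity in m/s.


v = fd * c / (2 * f0 * cos(theta))
v = 3375 * 1540 / (2 * 5.3000e+06 * cos(0))
v = 0.4903 m/s


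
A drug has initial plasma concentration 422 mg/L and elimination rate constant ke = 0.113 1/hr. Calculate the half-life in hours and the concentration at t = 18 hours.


t_half = ln(2) / ke = 0.693147 / 0.113 = 6.134 hr
C(t) = C0 * exp(-ke*t) = 422 * exp(-0.113*18)
C(18) = 55.2 mg/L


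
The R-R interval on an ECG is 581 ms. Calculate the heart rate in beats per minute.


HR = 60 / RR_interval(s)
RR = 581 ms = 0.581 s
HR = 60 / 0.581 = 103.3 bpm


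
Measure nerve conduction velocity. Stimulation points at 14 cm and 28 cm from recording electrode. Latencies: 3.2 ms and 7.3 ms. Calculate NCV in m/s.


Distance = (28 - 14) / 100 = 0.14 m
dt = (7.3 - 3.2) / 1000 = 0.0041 s
NCV = dist / dt = 34.15 m/s


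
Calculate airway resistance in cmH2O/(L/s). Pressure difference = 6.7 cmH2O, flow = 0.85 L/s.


R = dP / flow
R = 6.7 / 0.85
R = 7.882 cmH2O/(L/s)


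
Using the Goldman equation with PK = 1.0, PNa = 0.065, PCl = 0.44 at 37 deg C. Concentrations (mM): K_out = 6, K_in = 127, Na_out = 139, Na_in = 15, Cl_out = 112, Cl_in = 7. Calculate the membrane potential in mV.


Vm = (RT/F)*ln((PK*Ko + PNa*Nao + PCl*Cli)/(PK*Ki + PNa*Nai + PCl*Clo))
Numer = 18.115, Denom = 177.255
Vm = -60.96 mV


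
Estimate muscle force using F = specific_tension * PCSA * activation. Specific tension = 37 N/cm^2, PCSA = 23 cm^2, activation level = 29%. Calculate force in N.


F = sigma * PCSA * activation
F = 37 * 23 * 0.29
F = 246.8 N


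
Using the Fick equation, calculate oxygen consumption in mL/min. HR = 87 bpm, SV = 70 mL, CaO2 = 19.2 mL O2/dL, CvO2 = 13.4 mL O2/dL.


CO = HR*SV = 87*70/1000 = 6.09 L/min
a-v O2 diff = 19.2 - 13.4 = 5.8 mL/dL
VO2 = CO * (CaO2-CvO2) * 10 dL/L
VO2 = 6.09 * 5.8 * 10
VO2 = 353.2 mL/min


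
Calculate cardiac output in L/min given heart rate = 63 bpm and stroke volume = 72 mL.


CO = HR * SV
CO = 63 * 72 / 1000
CO = 4.536 L/min


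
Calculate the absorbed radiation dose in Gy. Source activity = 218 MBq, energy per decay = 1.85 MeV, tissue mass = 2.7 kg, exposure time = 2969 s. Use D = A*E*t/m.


A = 218 MBq = 2.1800e+08 Bq
E = 1.85 MeV = 2.9637e-13 J
D = A*E*t/m = 2.1800e+08*2.9637e-13*2969/2.7
D = 0.07105 Gy


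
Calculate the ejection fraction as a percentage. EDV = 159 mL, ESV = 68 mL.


SV = EDV - ESV = 159 - 68 = 91 mL
EF = SV/EDV * 100 = 91/159 * 100
EF = 57.23%


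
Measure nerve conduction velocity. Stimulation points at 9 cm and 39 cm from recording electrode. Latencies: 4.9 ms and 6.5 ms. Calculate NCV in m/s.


Distance = (39 - 9) / 100 = 0.3 m
dt = (6.5 - 4.9) / 1000 = 0.0016 s
NCV = dist / dt = 187.5 m/s


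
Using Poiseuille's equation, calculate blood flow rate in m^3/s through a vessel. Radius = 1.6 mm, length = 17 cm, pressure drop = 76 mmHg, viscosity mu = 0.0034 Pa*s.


Q = pi*r^4*dP / (8*mu*L)
r = 0.0016 m, L = 0.17 m
dP = 76 mmHg = 10132.472 Pa
Q = 4.5116e-05 m^3/s


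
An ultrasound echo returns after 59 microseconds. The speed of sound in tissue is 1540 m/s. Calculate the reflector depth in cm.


depth = c * t / 2
t = 59 us = 5.9000e-05 s
depth = 1540 * 5.9000e-05 / 2
depth = 0.04543 m = 4.543 cm


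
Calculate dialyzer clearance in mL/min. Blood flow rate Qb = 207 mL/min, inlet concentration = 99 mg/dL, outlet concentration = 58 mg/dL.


K = Qb * (Cb_in - Cb_out) / Cb_in
K = 207 * (99 - 58) / 99
K = 85.73 mL/min


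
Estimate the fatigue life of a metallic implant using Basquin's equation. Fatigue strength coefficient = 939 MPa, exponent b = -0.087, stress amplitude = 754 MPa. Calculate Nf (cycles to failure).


sigma_a = sigma_f' * (2Nf)^b
2Nf = (sigma_a/sigma_f')^(1/b)
2Nf = (754/939)^(1/-0.087)
2Nf = 12.454783
Nf = 6.227


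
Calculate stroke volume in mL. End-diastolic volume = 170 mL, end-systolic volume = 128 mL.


SV = EDV - ESV
SV = 170 - 128
SV = 42 mL


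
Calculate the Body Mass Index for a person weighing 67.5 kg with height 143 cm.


BMI = weight / height^2
height = 143 cm = 1.43 m
BMI = 67.5 / 1.43^2
BMI = 33.01 kg/m^2


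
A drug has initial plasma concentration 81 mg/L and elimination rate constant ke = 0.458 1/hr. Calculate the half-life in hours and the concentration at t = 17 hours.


t_half = ln(2) / ke = 0.693147 / 0.458 = 1.513 hr
C(t) = C0 * exp(-ke*t) = 81 * exp(-0.458*17)
C(17) = 0.03366 mg/L


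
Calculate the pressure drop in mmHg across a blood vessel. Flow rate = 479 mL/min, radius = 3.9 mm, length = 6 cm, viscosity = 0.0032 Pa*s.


dP = 8*mu*L*Q / (pi*r^4)
Q = 479 mL/min = 7.98333e-06 m^3/s
dP = 16.872 Pa = 16.872 / 133.322 mmHg = 0.1266 mmHg


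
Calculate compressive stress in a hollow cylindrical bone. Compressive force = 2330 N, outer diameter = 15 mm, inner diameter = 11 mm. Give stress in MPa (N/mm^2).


A = pi*(r_o^2 - r_i^2)
r_o = 7.5 mm, r_i = 5.5 mm
A = 81.6814 mm^2
sigma = F/A = 2330 / 81.6814
sigma = 28.53 MPa


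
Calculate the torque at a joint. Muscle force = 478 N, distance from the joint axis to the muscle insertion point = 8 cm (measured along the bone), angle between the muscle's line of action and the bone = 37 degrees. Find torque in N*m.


Torque = F * d * sin(theta)   (moment arm = d*sin(theta))
d = 8 cm = 0.08 m
Torque = 478 * 0.08 * sin(37)
Torque = 23.01 N*m


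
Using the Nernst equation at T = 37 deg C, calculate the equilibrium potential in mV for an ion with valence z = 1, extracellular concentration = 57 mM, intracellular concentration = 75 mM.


E = (RT/(zF)) * ln(C_out/C_in)
T = 37 + 273.15 = 310.15 K
E = (8.314 * 310.15 / (1 * 96485)) * ln(57/75)
E = -7.334 mV


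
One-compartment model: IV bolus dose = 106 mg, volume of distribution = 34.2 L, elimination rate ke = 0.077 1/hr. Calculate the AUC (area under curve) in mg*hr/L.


C0 = Dose/Vd = 106/34.2 = 3.09942 mg/L
AUC = C0/ke = 3.09942/0.077
AUC = 40.25 mg*hr/L


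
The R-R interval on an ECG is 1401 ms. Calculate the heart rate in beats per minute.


HR = 60 / RR_interval(s)
RR = 1401 ms = 1.401 s
HR = 60 / 1.401 = 42.83 bpm


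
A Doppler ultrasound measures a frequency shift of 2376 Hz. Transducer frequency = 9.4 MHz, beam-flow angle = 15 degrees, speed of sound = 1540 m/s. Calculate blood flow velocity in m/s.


v = fd * c / (2 * f0 * cos(theta))
v = 2376 * 1540 / (2 * 9.4000e+06 * cos(15))
v = 0.2015 m/s


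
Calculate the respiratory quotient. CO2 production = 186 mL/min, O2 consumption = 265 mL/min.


RQ = VCO2 / VO2
RQ = 186 / 265
RQ = 0.7019


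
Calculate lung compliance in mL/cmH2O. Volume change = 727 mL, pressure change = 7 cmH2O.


C = dV / dP
C = 727 / 7
C = 103.9 mL/cmH2O


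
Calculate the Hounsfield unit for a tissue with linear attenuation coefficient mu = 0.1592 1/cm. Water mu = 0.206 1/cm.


HU = ((mu_tissue - mu_water) / mu_water) * 1000
HU = ((0.1592 - 0.206) / 0.206) * 1000
HU = -227.2


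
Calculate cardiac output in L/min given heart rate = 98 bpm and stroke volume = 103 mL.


CO = HR * SV
CO = 98 * 103 / 1000
CO = 10.09 L/min


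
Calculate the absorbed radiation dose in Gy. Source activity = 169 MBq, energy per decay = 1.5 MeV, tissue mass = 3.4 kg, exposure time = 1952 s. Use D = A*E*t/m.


A = 169 MBq = 1.6900e+08 Bq
E = 1.5 MeV = 2.403e-13 J
D = A*E*t/m = 1.6900e+08*2.403e-13*1952/3.4
D = 0.02332 Gy


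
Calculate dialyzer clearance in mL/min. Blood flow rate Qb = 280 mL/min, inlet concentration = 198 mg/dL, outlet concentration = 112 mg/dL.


K = Qb * (Cb_in - Cb_out) / Cb_in
K = 280 * (198 - 112) / 198
K = 121.6 mL/min


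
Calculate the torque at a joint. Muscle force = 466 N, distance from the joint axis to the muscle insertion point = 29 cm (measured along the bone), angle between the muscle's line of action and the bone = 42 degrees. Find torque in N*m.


Torque = F * d * sin(theta)   (moment arm = d*sin(theta))
d = 29 cm = 0.29 m
Torque = 466 * 0.29 * sin(42)
Torque = 90.43 N*m


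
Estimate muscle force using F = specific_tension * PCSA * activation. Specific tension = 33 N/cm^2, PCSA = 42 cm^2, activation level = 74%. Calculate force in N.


F = sigma * PCSA * activation
F = 33 * 42 * 0.74
F = 1026 N


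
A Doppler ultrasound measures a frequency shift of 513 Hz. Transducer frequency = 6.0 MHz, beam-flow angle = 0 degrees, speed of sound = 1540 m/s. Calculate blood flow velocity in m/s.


v = fd * c / (2 * f0 * cos(theta))
v = 513 * 1540 / (2 * 6.0000e+06 * cos(0))
v = 0.06584 m/s


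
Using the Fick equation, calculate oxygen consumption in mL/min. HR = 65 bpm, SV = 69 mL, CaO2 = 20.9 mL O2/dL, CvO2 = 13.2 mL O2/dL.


CO = HR*SV = 65*69/1000 = 4.485 L/min
a-v O2 diff = 20.9 - 13.2 = 7.7 mL/dL
VO2 = CO * (CaO2-CvO2) * 10 dL/L
VO2 = 4.485 * 7.7 * 10
VO2 = 345.3 mL/min


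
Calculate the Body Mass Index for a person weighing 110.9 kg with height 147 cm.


BMI = weight / height^2
height = 147 cm = 1.47 m
BMI = 110.9 / 1.47^2
BMI = 51.32 kg/m^2


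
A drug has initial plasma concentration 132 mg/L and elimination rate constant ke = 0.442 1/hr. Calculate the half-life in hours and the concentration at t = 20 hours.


t_half = ln(2) / ke = 0.693147 / 0.442 = 1.568 hr
C(t) = C0 * exp(-ke*t) = 132 * exp(-0.442*20)
C(20) = 0.01912 mg/L


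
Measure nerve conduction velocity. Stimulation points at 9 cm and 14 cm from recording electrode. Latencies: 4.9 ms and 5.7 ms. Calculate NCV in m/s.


Distance = (14 - 9) / 100 = 0.05 m
dt = (5.7 - 4.9) / 1000 = 8.0000e-04 s
NCV = dist / dt = 62.5 m/s


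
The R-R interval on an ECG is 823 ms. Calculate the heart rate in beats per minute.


HR = 60 / RR_interval(s)
RR = 823 ms = 0.823 s
HR = 60 / 0.823 = 72.9 bpm


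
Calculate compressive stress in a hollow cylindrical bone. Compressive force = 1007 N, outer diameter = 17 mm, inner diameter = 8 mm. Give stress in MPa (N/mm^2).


A = pi*(r_o^2 - r_i^2)
r_o = 8.5 mm, r_i = 4 mm
A = 176.715 mm^2
sigma = F/A = 1007 / 176.715
sigma = 5.698 MPa


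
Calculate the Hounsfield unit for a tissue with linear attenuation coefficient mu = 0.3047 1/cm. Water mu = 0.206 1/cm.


HU = ((mu_tissue - mu_water) / mu_water) * 1000
HU = ((0.3047 - 0.206) / 0.206) * 1000
HU = 479.1


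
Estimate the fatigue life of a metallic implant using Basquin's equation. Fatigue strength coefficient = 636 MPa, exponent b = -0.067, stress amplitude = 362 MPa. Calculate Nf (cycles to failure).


sigma_a = sigma_f' * (2Nf)^b
2Nf = (sigma_a/sigma_f')^(1/b)
2Nf = (362/636)^(1/-0.067)
2Nf = 4497.4191
Nf = 2249


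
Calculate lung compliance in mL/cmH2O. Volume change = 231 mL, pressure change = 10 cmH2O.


C = dV / dP
C = 231 / 10
C = 23.1 mL/cmH2O


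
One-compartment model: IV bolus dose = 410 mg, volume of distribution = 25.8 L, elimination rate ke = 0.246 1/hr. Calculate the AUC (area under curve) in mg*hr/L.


C0 = Dose/Vd = 410/25.8 = 15.8915 mg/L
AUC = C0/ke = 15.8915/0.246
AUC = 64.6 mg*hr/L


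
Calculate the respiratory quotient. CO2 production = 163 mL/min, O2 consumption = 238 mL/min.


RQ = VCO2 / VO2
RQ = 163 / 238
RQ = 0.6849


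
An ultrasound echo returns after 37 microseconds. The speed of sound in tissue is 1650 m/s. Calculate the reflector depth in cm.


depth = c * t / 2
t = 37 us = 3.7000e-05 s
depth = 1650 * 3.7000e-05 / 2
depth = 0.030525 m = 3.0525 cm


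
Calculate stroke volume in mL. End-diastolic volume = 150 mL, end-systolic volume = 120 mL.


SV = EDV - ESV
SV = 150 - 120
SV = 30 mL


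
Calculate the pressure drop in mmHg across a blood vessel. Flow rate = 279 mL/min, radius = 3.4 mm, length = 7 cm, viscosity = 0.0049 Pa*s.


dP = 8*mu*L*Q / (pi*r^4)
Q = 279 mL/min = 4.65e-06 m^3/s
dP = 30.3929 Pa = 30.3929 / 133.322 mmHg = 0.228 mmHg


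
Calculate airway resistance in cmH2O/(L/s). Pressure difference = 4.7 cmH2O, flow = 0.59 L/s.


R = dP / flow
R = 4.7 / 0.59
R = 7.966 cmH2O/(L/s)


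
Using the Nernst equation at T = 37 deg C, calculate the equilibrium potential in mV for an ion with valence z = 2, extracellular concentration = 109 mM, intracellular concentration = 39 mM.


E = (RT/(zF)) * ln(C_out/C_in)
T = 37 + 273.15 = 310.15 K
E = (8.314 * 310.15 / (2 * 96485)) * ln(109/39)
E = 13.73 mV


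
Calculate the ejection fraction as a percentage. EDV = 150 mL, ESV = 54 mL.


SV = EDV - ESV = 150 - 54 = 96 mL
EF = SV/EDV * 100 = 96/150 * 100
EF = 64%


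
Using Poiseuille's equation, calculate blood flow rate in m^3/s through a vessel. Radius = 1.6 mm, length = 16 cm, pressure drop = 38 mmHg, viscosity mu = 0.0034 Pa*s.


Q = pi*r^4*dP / (8*mu*L)
r = 0.0016 m, L = 0.16 m
dP = 38 mmHg = 5066.236 Pa
Q = 2.3968e-05 m^3/s


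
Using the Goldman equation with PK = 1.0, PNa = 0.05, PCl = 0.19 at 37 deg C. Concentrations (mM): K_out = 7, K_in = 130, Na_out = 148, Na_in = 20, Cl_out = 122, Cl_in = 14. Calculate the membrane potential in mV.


Vm = (RT/F)*ln((PK*Ko + PNa*Nao + PCl*Cli)/(PK*Ki + PNa*Nai + PCl*Clo))
Numer = 17.06, Denom = 154.18
Vm = -58.83 mV


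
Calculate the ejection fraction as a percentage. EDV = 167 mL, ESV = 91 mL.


SV = EDV - ESV = 167 - 91 = 76 mL
EF = SV/EDV * 100 = 76/167 * 100
EF = 45.51%


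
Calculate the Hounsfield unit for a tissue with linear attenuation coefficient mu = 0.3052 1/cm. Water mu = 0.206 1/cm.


HU = ((mu_tissue - mu_water) / mu_water) * 1000
HU = ((0.3052 - 0.206) / 0.206) * 1000
HU = 481.6


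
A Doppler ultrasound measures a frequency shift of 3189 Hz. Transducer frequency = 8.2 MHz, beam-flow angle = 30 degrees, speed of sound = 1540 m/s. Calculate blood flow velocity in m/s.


v = fd * c / (2 * f0 * cos(theta))
v = 3189 * 1540 / (2 * 8.2000e+06 * cos(30))
v = 0.3458 m/s


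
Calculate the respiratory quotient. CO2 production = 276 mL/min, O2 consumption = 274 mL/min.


RQ = VCO2 / VO2
RQ = 276 / 274
RQ = 1.007


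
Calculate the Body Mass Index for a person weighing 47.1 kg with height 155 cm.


BMI = weight / height^2
height = 155 cm = 1.55 m
BMI = 47.1 / 1.55^2
BMI = 19.6 kg/m^2


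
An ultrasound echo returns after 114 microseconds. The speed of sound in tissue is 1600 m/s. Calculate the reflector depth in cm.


depth = c * t / 2
t = 114 us = 1.1400e-04 s
depth = 1600 * 1.1400e-04 / 2
depth = 0.0912 m = 9.12 cm


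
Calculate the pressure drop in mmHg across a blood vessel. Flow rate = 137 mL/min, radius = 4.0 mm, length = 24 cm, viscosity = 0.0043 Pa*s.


dP = 8*mu*L*Q / (pi*r^4)
Q = 137 mL/min = 2.28333e-06 m^3/s
dP = 23.4395 Pa = 23.4395 / 133.322 mmHg = 0.1758 mmHg


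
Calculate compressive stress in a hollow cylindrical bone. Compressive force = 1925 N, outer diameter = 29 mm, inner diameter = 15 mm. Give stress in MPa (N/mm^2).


A = pi*(r_o^2 - r_i^2)
r_o = 14.5 mm, r_i = 7.5 mm
A = 483.805 mm^2
sigma = F/A = 1925 / 483.805
sigma = 3.979 MPa


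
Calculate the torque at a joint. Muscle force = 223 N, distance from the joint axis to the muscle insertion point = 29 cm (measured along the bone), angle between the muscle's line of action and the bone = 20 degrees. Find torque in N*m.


Torque = F * d * sin(theta)   (moment arm = d*sin(theta))
d = 29 cm = 0.29 m
Torque = 223 * 0.29 * sin(20)
Torque = 22.12 N*m


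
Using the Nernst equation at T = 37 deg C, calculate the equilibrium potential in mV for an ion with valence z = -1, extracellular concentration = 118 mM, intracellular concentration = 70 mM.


E = (RT/(zF)) * ln(C_out/C_in)
T = 37 + 273.15 = 310.15 K
E = (8.314 * 310.15 / (-1 * 96485)) * ln(118/70)
E = -13.96 mV


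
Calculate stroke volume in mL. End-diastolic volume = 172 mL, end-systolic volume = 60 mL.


SV = EDV - ESV
SV = 172 - 60
SV = 112 mL


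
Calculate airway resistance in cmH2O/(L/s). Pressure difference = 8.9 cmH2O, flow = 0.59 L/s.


R = dP / flow
R = 8.9 / 0.59
R = 15.08 cmH2O/(L/s)


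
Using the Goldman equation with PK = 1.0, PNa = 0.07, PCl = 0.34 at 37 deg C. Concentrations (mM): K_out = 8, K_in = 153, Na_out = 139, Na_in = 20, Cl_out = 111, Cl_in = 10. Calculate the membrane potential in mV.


Vm = (RT/F)*ln((PK*Ko + PNa*Nao + PCl*Cli)/(PK*Ki + PNa*Nai + PCl*Clo))
Numer = 21.13, Denom = 192.14
Vm = -59 mV
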